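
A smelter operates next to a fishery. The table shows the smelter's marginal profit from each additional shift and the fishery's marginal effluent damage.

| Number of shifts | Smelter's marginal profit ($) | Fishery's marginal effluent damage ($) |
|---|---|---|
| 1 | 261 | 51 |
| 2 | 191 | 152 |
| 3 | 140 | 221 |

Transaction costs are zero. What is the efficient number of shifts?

2

Bargaining reaches the level where marginal profit last exceeds marginal effluent damage.
That holds through level 2 (191 ≥ 152) but not at 3 (140 < 221).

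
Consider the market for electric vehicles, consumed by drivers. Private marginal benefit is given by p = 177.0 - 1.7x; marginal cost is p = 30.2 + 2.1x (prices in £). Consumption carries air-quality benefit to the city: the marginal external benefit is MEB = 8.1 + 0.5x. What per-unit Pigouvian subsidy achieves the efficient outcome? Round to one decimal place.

Social marginal benefit = demand + MEB = 185.1 - 1.2x.
Set SMB = MC: 185.1 - 1.2x = 30.2 + 2.1x → x* = 46.9394.
The Pigouvian subsidy equals MEB at x*: 8.1 + 0.5×46.9394 = 31.5697.

subsidy = £31.6 per unit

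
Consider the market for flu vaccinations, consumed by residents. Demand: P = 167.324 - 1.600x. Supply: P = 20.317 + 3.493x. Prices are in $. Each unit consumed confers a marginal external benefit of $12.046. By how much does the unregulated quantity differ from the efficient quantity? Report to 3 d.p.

2.365 units

Market equilibrium (private): 20.317 + 3.493x = 167.324 - 1.600x → x_m = 28.8645.
Social marginal benefit = demand + MEB = 179.370 - 1.600x.
Set SMB = MC: 179.370 - 1.600x = 20.317 + 3.493x → x* = 31.2297.
Gap = |28.8645 − 31.2297| = 2.3652.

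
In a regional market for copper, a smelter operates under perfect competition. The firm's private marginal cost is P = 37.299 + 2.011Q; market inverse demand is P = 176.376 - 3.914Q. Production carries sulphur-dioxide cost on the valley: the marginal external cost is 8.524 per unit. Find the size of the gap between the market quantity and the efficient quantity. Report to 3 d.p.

Market equilibrium (private): 37.299 + 2.011Q = 176.376 - 3.914Q → Q_m = 23.4729.
Social marginal cost = private MC + MEC = 45.823 + 2.011Q.
Set SMC = demand: 45.823 + 2.011Q = 176.376 - 3.914Q → Q* = 22.0343.
Gap = |23.4729 − 22.0343| = 1.4386.

1.439 units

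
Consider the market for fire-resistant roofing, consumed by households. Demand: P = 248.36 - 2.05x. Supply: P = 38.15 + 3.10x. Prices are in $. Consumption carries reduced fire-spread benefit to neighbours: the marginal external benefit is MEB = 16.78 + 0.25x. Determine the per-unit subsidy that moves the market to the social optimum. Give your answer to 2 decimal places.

subsidy = $28.36 per unit

Social marginal benefit = demand + MEB = 265.14 - 1.80x.
Set SMB = MC: 265.14 - 1.80x = 38.15 + 3.10x → x* = 46.3245.
The Pigouvian subsidy equals MEB at x*: 16.78 + 0.25×46.3245 = 28.3611.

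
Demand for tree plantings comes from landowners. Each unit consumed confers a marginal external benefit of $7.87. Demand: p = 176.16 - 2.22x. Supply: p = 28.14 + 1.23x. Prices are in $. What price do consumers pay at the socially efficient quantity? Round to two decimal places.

P = $75.85

Social marginal benefit = demand + MEB = 184.03 - 2.22x.
Set SMB = MC: 184.03 - 2.22x = 28.14 + 1.23x → x* = 45.1855.
Consumer price on the demand curve at x*: 176.16 − 2.22×45.1855 = 75.8482.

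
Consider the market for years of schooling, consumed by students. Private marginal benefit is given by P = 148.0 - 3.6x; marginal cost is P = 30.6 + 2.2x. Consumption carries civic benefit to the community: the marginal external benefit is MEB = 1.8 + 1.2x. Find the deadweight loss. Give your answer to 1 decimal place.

DWL = 74.0

Market equilibrium (private): 30.6 + 2.2x = 148.0 - 3.6x → x_m = 20.2414.
Social marginal benefit = demand + MEB = 149.8 - 2.4x.
Set SMB = MC: 149.8 - 2.4x = 30.6 + 2.2x → x* = 25.9130.
Height of the DWL triangle at x_m is SMB(x_m) − MC(x_m) = MEB(x_m) = 26.0897.
DWL = ½ × 5.6716 × 26.0897 = 73.9852.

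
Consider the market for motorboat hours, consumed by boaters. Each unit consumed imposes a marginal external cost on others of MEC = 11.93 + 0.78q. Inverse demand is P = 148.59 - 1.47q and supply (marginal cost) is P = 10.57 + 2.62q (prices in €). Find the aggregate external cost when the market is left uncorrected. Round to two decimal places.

€846.71

Market equilibrium (private): 10.57 + 2.62q = 148.59 - 1.47q → q_m = 33.7457.
Total external cost = ∫₀^{q_m} (11.93 + 0.78q) dq = 11.93×33.7457 + ½×0.78×33.7457² = 846.7074.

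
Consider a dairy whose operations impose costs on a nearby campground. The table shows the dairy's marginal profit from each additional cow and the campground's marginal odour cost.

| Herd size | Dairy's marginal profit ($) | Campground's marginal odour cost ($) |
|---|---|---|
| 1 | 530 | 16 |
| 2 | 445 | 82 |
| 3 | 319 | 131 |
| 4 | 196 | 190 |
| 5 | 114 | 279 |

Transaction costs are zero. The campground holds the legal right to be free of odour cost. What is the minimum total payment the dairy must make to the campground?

$419

Efficient level: marginal profit ≥ marginal odour cost through level 4, so k* = 4.
With the campground holding the right, the dairy must at least compensate total damage at k*: 16 + 82 + 131 + 190 = 419.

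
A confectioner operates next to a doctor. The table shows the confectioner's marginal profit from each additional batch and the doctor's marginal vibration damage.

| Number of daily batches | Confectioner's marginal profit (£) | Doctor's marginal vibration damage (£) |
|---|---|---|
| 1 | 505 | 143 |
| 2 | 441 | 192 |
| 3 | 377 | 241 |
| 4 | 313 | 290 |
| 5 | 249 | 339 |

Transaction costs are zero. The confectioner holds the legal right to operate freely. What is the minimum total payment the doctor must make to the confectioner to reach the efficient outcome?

Left alone the confectioner would choose level 5 (marginal profit stays positive).
Efficient level: k* = 4 (marginal profit ≥ marginal vibration damage through 4).
The doctor must at least cover the confectioner's forgone profit from cutting 5→4: 249 = 249.

£249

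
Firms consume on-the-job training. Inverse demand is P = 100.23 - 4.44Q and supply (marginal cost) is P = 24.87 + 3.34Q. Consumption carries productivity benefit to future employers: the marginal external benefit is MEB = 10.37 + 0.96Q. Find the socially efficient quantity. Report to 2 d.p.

Social marginal benefit = demand + MEB = 110.60 - 3.48Q.
Set SMB = MC: 110.60 - 3.48Q = 24.87 + 3.34Q → Q* = 12.5704.

Q* = 12.57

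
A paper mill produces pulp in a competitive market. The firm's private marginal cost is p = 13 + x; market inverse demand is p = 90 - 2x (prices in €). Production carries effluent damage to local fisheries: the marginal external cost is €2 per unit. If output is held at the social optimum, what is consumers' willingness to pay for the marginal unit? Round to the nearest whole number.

P = €40

Social marginal cost = private MC + MEC = 15 + x.
Set SMC = demand: 15 + x = 90 - 2x → x* = 25.0000.
Consumer price on the demand curve at x*: 90 − 2×25.0000 = 40.0000.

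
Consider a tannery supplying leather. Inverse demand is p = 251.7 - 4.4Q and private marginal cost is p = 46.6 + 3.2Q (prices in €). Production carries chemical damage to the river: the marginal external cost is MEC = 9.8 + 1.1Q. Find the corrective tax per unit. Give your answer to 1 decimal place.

tax = €34.5 per unit

Social marginal cost = private MC + MEC = 56.4 + 4.3Q.
Set SMC = demand: 56.4 + 4.3Q = 251.7 - 4.4Q → Q* = 22.4483.
The Pigouvian tax equals MEC at Q*: 9.8 + 1.1×22.4483 = 34.4931.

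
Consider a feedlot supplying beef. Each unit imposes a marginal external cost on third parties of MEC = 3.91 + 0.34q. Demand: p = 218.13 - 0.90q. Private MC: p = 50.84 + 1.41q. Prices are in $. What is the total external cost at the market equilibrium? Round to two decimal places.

Market equilibrium (private): 50.84 + 1.41q = 218.13 - 0.90q → q_m = 72.4199.
Total external cost = ∫₀^{q_m} (3.91 + 0.34q) dq = 3.91×72.4199 + ½×0.34×72.4199² = 1174.7509.

$1174.75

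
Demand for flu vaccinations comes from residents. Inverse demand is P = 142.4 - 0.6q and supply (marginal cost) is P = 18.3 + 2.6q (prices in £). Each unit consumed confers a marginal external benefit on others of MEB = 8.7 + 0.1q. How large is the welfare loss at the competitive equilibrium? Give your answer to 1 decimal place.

DWL = £25.5

Market equilibrium (private): 18.3 + 2.6q = 142.4 - 0.6q → q_m = 38.7813.
Social marginal benefit = demand + MEB = 151.1 - 0.5q.
Set SMB = MC: 151.1 - 0.5q = 18.3 + 2.6q → q* = 42.8387.
Between q* and q_m the wedge SMB − MC runs linearly from 0 to MEB(q_m), so the loss is a triangle.
DWL = ½ × 4.0574 × 12.5781 = 25.5172.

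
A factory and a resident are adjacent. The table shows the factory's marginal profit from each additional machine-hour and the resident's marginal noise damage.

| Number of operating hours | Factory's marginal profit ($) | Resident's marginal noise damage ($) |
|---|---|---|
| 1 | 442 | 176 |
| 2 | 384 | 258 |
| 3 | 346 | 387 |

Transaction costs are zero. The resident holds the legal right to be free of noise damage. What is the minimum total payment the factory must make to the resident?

$434

Efficient level: marginal profit ≥ marginal noise damage through level 2, so k* = 2.
With the resident holding the right, the factory must at least compensate total damage at k*: 176 + 258 = 434.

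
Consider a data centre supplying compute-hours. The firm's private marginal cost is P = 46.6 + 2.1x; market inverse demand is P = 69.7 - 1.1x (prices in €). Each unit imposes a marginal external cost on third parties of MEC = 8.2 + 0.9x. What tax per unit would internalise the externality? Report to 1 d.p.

Social marginal cost = private MC + MEC = 54.8 + 3.0x.
Set SMC = demand: 54.8 + 3.0x = 69.7 - 1.1x → x* = 3.6341.
The Pigouvian tax equals MEC at x*: 8.2 + 0.9×3.6341 = 11.4707.

tax = €11.5 per unit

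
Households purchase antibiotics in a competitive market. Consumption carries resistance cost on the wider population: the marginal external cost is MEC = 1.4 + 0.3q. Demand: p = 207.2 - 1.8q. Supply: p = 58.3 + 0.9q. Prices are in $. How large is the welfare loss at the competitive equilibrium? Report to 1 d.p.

DWL = $53.7

Market equilibrium (private): 58.3 + 0.9q = 207.2 - 1.8q → q_m = 55.1481.
Social marginal benefit = demand − MEC = 205.8 - 2.1q.
Set SMB = MC: 205.8 - 2.1q = 58.3 + 0.9q → q* = 49.1667.
The loss is the area between SMB and MC from q* to q_m; with linear curves that's a triangle of height MEC(q_m).
DWL = ½ × 5.9814 × 17.9444 = 53.6663.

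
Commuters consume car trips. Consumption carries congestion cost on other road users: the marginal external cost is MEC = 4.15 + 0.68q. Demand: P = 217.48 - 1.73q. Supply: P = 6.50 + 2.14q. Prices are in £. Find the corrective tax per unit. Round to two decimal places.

Social marginal benefit = demand − MEC = 213.33 - 2.41q.
Set SMB = MC: 213.33 - 2.41q = 6.50 + 2.14q → q* = 45.4571.
The Pigouvian tax equals MEC at q*: 4.15 + 0.68×45.4571 = 35.0608.

tax = £35.06 per unit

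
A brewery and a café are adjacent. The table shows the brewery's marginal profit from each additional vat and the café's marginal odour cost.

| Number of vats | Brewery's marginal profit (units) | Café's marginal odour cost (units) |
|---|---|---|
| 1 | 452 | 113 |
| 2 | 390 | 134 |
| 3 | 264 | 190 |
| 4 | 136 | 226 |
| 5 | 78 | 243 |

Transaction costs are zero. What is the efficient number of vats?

3

Bargaining reaches the level where marginal profit last exceeds marginal odour cost.
That holds through level 3 (264 ≥ 190) but not at 4 (136 < 226).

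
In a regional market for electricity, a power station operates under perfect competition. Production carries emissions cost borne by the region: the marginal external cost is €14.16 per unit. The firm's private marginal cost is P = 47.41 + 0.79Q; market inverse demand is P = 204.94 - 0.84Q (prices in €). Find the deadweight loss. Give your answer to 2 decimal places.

Market equilibrium (private): 47.41 + 0.79Q = 204.94 - 0.84Q → Q_m = 96.6442.
Social marginal cost = private MC + MEC = 61.57 + 0.79Q.
Set SMC = demand: 61.57 + 0.79Q = 204.94 - 0.84Q → Q* = 87.9571.
The welfare-loss triangle has base |Q_m − Q*| and height MEC(Q_m) (the vertical gap between SMC and demand is zero at Q* and MEC at Q_m).
DWL = ½ × 8.6871 × 14.1600 = 61.5047.

DWL = €61.50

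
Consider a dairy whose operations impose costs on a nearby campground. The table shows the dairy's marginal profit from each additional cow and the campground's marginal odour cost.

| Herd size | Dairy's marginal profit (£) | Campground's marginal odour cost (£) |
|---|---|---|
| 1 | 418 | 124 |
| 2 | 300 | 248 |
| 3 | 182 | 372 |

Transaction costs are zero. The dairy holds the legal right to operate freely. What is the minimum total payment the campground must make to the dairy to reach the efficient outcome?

Left alone the dairy would choose level 3 (marginal profit stays positive).
Efficient level: k* = 2 (marginal profit ≥ marginal odour cost through 2).
The campground must at least cover the dairy's forgone profit from cutting 3→2: 182 = 182.

£182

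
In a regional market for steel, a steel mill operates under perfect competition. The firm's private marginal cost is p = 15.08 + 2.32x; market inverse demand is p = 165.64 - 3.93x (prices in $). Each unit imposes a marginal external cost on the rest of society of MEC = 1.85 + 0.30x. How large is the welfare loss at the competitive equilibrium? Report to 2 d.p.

DWL = $6.29

Market equilibrium (private): 15.08 + 2.32x = 165.64 - 3.93x → x_m = 24.0896.
Social marginal cost = private MC + MEC = 16.93 + 2.62x.
Set SMC = demand: 16.93 + 2.62x = 165.64 - 3.93x → x* = 22.7038.
The welfare-loss triangle has base |x_m − x*| and height MEC(x_m) (the vertical gap between SMC and demand is zero at x* and MEC at x_m).
DWL = ½ × 1.3858 × 9.0769 = 6.2894.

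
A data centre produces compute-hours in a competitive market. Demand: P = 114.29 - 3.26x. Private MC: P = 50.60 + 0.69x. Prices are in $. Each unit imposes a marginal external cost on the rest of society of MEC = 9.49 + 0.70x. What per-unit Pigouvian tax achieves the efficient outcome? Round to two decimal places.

Social marginal cost = private MC + MEC = 60.09 + 1.39x.
Set SMC = demand: 60.09 + 1.39x = 114.29 - 3.26x → x* = 11.6559.
The Pigouvian tax equals MEC at x*: 9.49 + 0.70×11.6559 = 17.6491.

tax = $17.65 per unit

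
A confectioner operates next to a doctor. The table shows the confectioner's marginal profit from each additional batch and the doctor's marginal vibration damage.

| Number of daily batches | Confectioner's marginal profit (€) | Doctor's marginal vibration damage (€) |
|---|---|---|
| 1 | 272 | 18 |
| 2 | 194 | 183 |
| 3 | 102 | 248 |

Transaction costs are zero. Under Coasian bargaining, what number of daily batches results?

Bargaining reaches the level where marginal profit last exceeds marginal vibration damage.
That holds through level 2 (194 ≥ 183) but not at 3 (102 < 248).

2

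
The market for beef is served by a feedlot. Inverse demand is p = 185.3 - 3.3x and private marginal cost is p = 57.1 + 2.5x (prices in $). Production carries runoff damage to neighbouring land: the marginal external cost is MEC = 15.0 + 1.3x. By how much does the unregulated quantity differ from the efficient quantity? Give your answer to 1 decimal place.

6.2 units

Market equilibrium (private): 57.1 + 2.5x = 185.3 - 3.3x → x_m = 22.1034.
Social marginal cost = private MC + MEC = 72.1 + 3.8x.
Set SMC = demand: 72.1 + 3.8x = 185.3 - 3.3x → x* = 15.9437.
Gap = |22.1034 − 15.9437| = 6.1597.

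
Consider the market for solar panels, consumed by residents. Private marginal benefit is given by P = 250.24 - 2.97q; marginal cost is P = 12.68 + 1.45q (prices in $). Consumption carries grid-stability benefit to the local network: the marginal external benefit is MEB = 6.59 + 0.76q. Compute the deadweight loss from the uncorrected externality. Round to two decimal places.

Market equilibrium (private): 12.68 + 1.45q = 250.24 - 2.97q → q_m = 53.7466.
Social marginal benefit = demand + MEB = 256.83 - 2.21q.
Set SMB = MC: 256.83 - 2.21q = 12.68 + 1.45q → q* = 66.7077.
Height of the DWL triangle at q_m is SMB(q_m) − MC(q_m) = MEB(q_m) = 47.4374.
DWL = ½ × 12.9611 × 47.4374 = 307.4204.

DWL = $307.42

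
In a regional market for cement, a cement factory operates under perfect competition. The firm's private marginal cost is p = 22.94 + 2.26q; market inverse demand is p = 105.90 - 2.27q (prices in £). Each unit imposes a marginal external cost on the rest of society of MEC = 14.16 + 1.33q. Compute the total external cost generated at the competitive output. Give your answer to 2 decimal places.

£482.35

Market equilibrium (private): 22.94 + 2.26q = 105.90 - 2.27q → q_m = 18.3135.
Total external cost = ∫₀^{q_m} (14.16 + 1.33q) dq = 14.16×18.3135 + ½×1.33×18.3135² = 482.3497.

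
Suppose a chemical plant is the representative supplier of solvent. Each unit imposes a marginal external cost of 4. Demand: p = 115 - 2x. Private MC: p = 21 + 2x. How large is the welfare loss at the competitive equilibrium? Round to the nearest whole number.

Market equilibrium (private): 21 + 2x = 115 - 2x → x_m = 23.5000.
Social marginal cost = private MC + MEC = 25 + 2x.
Set SMC = demand: 25 + 2x = 115 - 2x → x* = 22.5000.
The welfare-loss triangle has base |x_m − x*| and height MEC(x_m) (the vertical gap between SMC and demand is zero at x* and MEC at x_m).
DWL = ½ × 1.0000 × 4.0000 = 2.0000.

DWL = 2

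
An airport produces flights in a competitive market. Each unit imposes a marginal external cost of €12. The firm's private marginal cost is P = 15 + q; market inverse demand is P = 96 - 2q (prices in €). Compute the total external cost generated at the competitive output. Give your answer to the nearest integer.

Market equilibrium (private): 15 + q = 96 - 2q → q_m = 27.0000.
Total external cost = MEC × q_m = 12 × 27.0000 = 324.0000.

€324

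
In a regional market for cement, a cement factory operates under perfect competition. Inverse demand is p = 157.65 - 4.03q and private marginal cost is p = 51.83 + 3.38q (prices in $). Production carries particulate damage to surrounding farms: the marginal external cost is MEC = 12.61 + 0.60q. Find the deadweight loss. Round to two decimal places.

Market equilibrium (private): 51.83 + 3.38q = 157.65 - 4.03q → q_m = 14.2807.
Social marginal cost = private MC + MEC = 64.44 + 3.98q.
Set SMC = demand: 64.44 + 3.98q = 157.65 - 4.03q → q* = 11.6367.
Height of the DWL triangle at q_m is SMC(q_m) − demand(q_m) = MEC(q_m) = 21.1784.
DWL = ½ × 2.6440 × 21.1784 = 27.9978.

DWL = $28.00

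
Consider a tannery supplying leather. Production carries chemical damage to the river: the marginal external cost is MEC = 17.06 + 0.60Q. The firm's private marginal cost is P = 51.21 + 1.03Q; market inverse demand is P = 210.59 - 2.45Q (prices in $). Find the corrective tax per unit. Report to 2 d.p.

tax = $37.99 per unit

Social marginal cost = private MC + MEC = 68.27 + 1.63Q.
Set SMC = demand: 68.27 + 1.63Q = 210.59 - 2.45Q → Q* = 34.8824.
The Pigouvian tax equals MEC at Q*: 17.06 + 0.60×34.8824 = 37.9894.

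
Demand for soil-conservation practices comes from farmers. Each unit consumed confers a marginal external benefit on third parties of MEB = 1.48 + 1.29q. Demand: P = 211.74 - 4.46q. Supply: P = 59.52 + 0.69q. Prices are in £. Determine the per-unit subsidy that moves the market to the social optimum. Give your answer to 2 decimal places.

Social marginal benefit = demand + MEB = 213.22 - 3.17q.
Set SMB = MC: 213.22 - 3.17q = 59.52 + 0.69q → q* = 39.8187.
The Pigouvian subsidy equals MEB at q*: 1.48 + 1.29×39.8187 = 52.8461.

subsidy = £52.85 per unit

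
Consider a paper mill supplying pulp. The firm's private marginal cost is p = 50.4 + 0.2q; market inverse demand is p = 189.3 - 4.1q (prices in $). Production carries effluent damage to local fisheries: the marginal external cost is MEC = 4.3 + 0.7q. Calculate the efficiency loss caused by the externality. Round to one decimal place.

DWL = $72.4

Market equilibrium (private): 50.4 + 0.2q = 189.3 - 4.1q → q_m = 32.3023.
Social marginal cost = private MC + MEC = 54.7 + 0.9q.
Set SMC = demand: 54.7 + 0.9q = 189.3 - 4.1q → q* = 26.9200.
Between q* and q_m the wedge SMC − demand runs linearly from 0 to MEC(q_m), so the loss is a triangle.
DWL = ½ × 5.3823 × 26.9116 = 72.4232.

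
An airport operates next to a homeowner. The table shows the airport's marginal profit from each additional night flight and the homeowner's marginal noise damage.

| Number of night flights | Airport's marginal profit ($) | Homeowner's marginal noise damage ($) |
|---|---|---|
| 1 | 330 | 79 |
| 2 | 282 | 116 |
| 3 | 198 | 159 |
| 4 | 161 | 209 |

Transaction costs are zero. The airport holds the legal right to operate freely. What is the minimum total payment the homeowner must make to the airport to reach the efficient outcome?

Left alone the airport would choose level 4 (marginal profit stays positive).
Efficient level: k* = 3 (marginal profit ≥ marginal noise damage through 3).
The homeowner must at least cover the airport's forgone profit from cutting 4→3: 161 = 161.

$161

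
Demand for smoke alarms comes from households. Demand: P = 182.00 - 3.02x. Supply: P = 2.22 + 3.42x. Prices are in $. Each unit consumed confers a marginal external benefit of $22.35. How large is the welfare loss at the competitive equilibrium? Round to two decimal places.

DWL = $38.78

Market equilibrium (private): 2.22 + 3.42x = 182.00 - 3.02x → x_m = 27.9161.
Social marginal benefit = demand + MEB = 204.35 - 3.02x.
Set SMB = MC: 204.35 - 3.02x = 2.22 + 3.42x → x* = 31.3866.
Height of the DWL triangle at x_m is SMB(x_m) − MC(x_m) = MEB(x_m) = 22.3500.
DWL = ½ × 3.4705 × 22.3500 = 38.7828.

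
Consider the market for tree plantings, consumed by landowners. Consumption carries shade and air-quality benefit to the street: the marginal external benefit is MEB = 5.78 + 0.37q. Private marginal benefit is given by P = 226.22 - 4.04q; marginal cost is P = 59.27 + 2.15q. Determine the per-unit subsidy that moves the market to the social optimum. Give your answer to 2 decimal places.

subsidy = 16.76 per unit

Social marginal benefit = demand + MEB = 232.00 - 3.67q.
Set SMB = MC: 232.00 - 3.67q = 59.27 + 2.15q → q* = 29.6787.
The Pigouvian subsidy equals MEB at q*: 5.78 + 0.37×29.6787 = 16.7611.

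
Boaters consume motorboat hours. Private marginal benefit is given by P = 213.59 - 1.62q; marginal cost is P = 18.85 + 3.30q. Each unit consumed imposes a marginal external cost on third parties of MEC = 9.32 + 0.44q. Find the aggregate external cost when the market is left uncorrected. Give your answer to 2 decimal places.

Market equilibrium (private): 18.85 + 3.30q = 213.59 - 1.62q → q_m = 39.5813.
Total external cost = ∫₀^{q_m} (9.32 + 0.44q) dq = 9.32×39.5813 + ½×0.44×39.5813² = 713.5672.

713.57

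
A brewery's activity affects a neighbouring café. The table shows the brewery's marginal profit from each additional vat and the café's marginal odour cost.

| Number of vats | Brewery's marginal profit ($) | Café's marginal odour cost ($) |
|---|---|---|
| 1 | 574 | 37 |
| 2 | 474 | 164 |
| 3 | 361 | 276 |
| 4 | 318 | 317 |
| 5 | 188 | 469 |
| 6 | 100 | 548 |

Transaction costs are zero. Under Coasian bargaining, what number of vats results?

4

Bargaining reaches the level where marginal profit last exceeds marginal odour cost.
That holds through level 4 (318 ≥ 317) but not at 5 (188 < 469).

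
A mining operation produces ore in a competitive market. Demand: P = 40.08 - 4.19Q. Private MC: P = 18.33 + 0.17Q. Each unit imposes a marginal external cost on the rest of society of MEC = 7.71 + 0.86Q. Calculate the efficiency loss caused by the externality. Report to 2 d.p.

DWL = 13.79

Market equilibrium (private): 18.33 + 0.17Q = 40.08 - 4.19Q → Q_m = 4.9885.
Social marginal cost = private MC + MEC = 26.04 + 1.03Q.
Set SMC = demand: 26.04 + 1.03Q = 40.08 - 4.19Q → Q* = 2.6897.
Height of the DWL triangle at Q_m is SMC(Q_m) − demand(Q_m) = MEC(Q_m) = 12.0001.
DWL = ½ × 2.2988 × 12.0001 = 13.7929.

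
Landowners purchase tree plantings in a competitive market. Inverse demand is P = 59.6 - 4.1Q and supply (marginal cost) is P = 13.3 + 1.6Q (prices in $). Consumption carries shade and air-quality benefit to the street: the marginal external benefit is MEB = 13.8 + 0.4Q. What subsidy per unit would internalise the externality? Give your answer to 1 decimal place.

Social marginal benefit = demand + MEB = 73.4 - 3.7Q.
Set SMB = MC: 73.4 - 3.7Q = 13.3 + 1.6Q → Q* = 11.3396.
The Pigouvian subsidy equals MEB at Q*: 13.8 + 0.4×11.3396 = 18.3358.

subsidy = $18.3 per unit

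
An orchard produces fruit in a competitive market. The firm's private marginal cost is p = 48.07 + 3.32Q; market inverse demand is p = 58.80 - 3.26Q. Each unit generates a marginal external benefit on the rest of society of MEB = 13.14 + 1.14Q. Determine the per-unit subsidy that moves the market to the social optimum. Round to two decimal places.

Social marginal cost = private MC − MEB = 34.93 + 2.18Q.
Set SMC = demand: 34.93 + 2.18Q = 58.80 - 3.26Q → Q* = 4.3879.
The Pigouvian subsidy equals MEB at Q*: 13.14 + 1.14×4.3879 = 18.1422.

subsidy = 18.14 per unit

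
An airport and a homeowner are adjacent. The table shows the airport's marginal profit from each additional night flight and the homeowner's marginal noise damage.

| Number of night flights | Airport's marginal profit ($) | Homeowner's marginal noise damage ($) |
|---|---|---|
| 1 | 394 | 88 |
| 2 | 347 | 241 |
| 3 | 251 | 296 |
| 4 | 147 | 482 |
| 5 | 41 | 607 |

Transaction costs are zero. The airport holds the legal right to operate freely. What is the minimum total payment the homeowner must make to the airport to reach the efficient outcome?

Left alone the airport would choose level 5 (marginal profit stays positive).
Efficient level: k* = 2 (marginal profit ≥ marginal noise damage through 2).
The homeowner must at least cover the airport's forgone profit from cutting 5→2: 251 + 147 + 41 = 439.

$439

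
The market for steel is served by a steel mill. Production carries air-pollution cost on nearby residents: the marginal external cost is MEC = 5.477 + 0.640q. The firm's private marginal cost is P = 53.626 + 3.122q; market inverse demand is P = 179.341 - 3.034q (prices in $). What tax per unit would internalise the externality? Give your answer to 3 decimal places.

tax = $16.800 per unit

Social marginal cost = private MC + MEC = 59.103 + 3.762q.
Set SMC = demand: 59.103 + 3.762q = 179.341 - 3.034q → q* = 17.6925.
The Pigouvian tax equals MEC at q*: 5.477 + 0.640×17.6925 = 16.8002.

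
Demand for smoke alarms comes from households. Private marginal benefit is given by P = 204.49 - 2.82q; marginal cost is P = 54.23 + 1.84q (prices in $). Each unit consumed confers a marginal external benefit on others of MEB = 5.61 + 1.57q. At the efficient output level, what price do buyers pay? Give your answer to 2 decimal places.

P = $62.24

Social marginal benefit = demand + MEB = 210.10 - 1.25q.
Set SMB = MC: 210.10 - 1.25q = 54.23 + 1.84q → q* = 50.4434.
Consumer price on the demand curve at q*: 204.49 − 2.82×50.4434 = 62.2396.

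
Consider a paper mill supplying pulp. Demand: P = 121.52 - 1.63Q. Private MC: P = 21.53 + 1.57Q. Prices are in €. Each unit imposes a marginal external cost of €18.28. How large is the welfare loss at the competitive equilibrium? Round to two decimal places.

DWL = €52.21

Market equilibrium (private): 21.53 + 1.57Q = 121.52 - 1.63Q → Q_m = 31.2469.
Social marginal cost = private MC + MEC = 39.81 + 1.57Q.
Set SMC = demand: 39.81 + 1.57Q = 121.52 - 1.63Q → Q* = 25.5344.
Between Q* and Q_m the wedge SMC − demand runs linearly from 0 to MEC(Q_m), so the loss is a triangle.
DWL = ½ × 5.7125 × 18.2800 = 52.2123.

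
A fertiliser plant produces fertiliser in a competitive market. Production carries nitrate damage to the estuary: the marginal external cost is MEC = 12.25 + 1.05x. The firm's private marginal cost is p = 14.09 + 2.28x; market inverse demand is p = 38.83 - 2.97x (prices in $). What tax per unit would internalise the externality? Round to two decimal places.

tax = $14.33 per unit

Social marginal cost = private MC + MEC = 26.34 + 3.33x.
Set SMC = demand: 26.34 + 3.33x = 38.83 - 2.97x → x* = 1.9825.
The Pigouvian tax equals MEC at x*: 12.25 + 1.05×1.9825 = 14.3316.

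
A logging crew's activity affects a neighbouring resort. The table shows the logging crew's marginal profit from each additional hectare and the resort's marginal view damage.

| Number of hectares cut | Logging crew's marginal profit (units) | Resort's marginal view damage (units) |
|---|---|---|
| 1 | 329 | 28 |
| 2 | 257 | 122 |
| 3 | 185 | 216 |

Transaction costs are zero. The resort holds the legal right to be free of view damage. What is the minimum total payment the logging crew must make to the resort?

Efficient level: marginal profit ≥ marginal view damage through level 2, so k* = 2.
With the resort holding the right, the logging crew must at least compensate total damage at k*: 28 + 122 = 150.

150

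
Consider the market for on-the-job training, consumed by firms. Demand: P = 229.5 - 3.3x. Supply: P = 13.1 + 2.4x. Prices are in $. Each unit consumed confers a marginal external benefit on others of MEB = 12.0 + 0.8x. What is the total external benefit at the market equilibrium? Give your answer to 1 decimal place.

$1032.1

Market equilibrium (private): 13.1 + 2.4x = 229.5 - 3.3x → x_m = 37.9649.
Total external benefit = ∫₀^{x_m} (12.0 + 0.8x) dx = 12.0×37.9649 + ½×0.8×37.9649² = 1032.1123.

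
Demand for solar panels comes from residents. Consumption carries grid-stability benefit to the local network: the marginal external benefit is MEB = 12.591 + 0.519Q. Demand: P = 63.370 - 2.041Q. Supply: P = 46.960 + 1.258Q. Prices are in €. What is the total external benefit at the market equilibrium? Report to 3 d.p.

€69.051

Market equilibrium (private): 46.960 + 1.258Q = 63.370 - 2.041Q → Q_m = 4.9742.
Total external benefit = ∫₀^{Q_m} (12.591 + 0.519Q) dQ = 12.591×4.9742 + ½×0.519×4.9742² = 69.0509.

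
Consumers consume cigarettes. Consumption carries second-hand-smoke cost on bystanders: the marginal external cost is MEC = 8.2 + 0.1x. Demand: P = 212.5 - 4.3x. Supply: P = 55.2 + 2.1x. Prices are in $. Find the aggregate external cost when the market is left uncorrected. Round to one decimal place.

$231.7

Market equilibrium (private): 55.2 + 2.1x = 212.5 - 4.3x → x_m = 24.5781.
Total external cost = ∫₀^{x_m} (8.2 + 0.1x) dx = 8.2×24.5781 + ½×0.1×24.5781² = 231.7446.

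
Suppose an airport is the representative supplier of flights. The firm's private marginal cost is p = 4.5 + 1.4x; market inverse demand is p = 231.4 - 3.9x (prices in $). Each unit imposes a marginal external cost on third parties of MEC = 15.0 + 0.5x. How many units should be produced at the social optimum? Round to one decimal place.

Social marginal cost = private MC + MEC = 19.5 + 1.9x.
Set SMC = demand: 19.5 + 1.9x = 231.4 - 3.9x → x* = 36.5345.

x* = 36.5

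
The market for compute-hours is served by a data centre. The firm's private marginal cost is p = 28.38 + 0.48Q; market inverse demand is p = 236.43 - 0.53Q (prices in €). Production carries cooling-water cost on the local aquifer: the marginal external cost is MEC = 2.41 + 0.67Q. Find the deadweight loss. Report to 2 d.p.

Market equilibrium (private): 28.38 + 0.48Q = 236.43 - 0.53Q → Q_m = 205.9901.
Social marginal cost = private MC + MEC = 30.79 + 1.15Q.
Set SMC = demand: 30.79 + 1.15Q = 236.43 - 0.53Q → Q* = 122.4048.
Between Q* and Q_m the wedge SMC − demand runs linearly from 0 to MEC(Q_m), so the loss is a triangle.
DWL = ½ × 83.5853 × 140.4234 = 5868.6660.

DWL = €5868.67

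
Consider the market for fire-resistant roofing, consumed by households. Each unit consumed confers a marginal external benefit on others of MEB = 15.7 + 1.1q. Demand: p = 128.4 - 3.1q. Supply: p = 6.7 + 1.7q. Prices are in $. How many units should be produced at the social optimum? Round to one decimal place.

Social marginal benefit = demand + MEB = 144.1 - 2.0q.
Set SMB = MC: 144.1 - 2.0q = 6.7 + 1.7q → q* = 37.1351.

q* = 37.1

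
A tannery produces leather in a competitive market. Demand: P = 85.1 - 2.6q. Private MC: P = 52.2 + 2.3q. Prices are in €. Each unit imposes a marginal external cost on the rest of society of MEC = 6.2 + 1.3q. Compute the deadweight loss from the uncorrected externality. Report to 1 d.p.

Market equilibrium (private): 52.2 + 2.3q = 85.1 - 2.6q → q_m = 6.7143.
Social marginal cost = private MC + MEC = 58.4 + 3.6q.
Set SMC = demand: 58.4 + 3.6q = 85.1 - 2.6q → q* = 4.3065.
Height of the DWL triangle at q_m is SMC(q_m) − demand(q_m) = MEC(q_m) = 14.9286.
DWL = ½ × 2.4078 × 14.9286 = 17.9725.

DWL = €18.0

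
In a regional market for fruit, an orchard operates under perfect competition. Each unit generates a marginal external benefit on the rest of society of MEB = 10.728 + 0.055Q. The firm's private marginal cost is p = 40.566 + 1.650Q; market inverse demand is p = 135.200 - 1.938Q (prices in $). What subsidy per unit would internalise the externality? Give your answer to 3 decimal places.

subsidy = $12.368 per unit

Social marginal cost = private MC − MEB = 29.838 + 1.595Q.
Set SMC = demand: 29.838 + 1.595Q = 135.200 - 1.938Q → Q* = 29.8222.
The Pigouvian subsidy equals MEB at Q*: 10.728 + 0.055×29.8222 = 12.3682.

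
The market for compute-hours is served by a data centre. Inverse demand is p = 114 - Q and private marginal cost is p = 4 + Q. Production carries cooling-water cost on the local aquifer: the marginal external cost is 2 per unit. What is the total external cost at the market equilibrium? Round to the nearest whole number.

110

Market equilibrium (private): 4 + Q = 114 - Q → Q_m = 55.0000.
Total external cost = MEC × Q_m = 2 × 55.0000 = 110.0000.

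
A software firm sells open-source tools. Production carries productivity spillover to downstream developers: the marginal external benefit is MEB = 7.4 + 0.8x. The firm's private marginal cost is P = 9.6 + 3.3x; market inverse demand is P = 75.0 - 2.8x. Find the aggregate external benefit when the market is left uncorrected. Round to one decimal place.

125.3

Market equilibrium (private): 9.6 + 3.3x = 75.0 - 2.8x → x_m = 10.7213.
Total external benefit = ∫₀^{x_m} (7.4 + 0.8x) dx = 7.4×10.7213 + ½×0.8×10.7213² = 125.3161.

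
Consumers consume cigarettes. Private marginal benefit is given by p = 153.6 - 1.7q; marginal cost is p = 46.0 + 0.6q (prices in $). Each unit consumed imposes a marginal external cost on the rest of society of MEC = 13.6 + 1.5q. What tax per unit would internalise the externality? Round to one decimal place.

Social marginal benefit = demand − MEC = 140.0 - 3.2q.
Set SMB = MC: 140.0 - 3.2q = 46.0 + 0.6q → q* = 24.7368.
The Pigouvian tax equals MEC at q*: 13.6 + 1.5×24.7368 = 50.7052.

tax = $50.7 per unit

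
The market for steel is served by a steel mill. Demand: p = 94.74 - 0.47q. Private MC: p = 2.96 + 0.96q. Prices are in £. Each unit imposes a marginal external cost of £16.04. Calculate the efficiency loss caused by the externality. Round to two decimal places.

Market equilibrium (private): 2.96 + 0.96q = 94.74 - 0.47q → q_m = 64.1818.
Social marginal cost = private MC + MEC = 19.00 + 0.96q.
Set SMC = demand: 19.00 + 0.96q = 94.74 - 0.47q → q* = 52.9650.
Height of the DWL triangle at q_m is SMC(q_m) − demand(q_m) = MEC(q_m) = 16.0400.
DWL = ½ × 11.2168 × 16.0400 = 89.9587.

DWL = £89.96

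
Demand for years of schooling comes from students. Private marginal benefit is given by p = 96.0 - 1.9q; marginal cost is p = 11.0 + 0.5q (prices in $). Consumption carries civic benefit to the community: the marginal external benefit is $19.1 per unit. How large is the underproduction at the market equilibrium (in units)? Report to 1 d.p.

Market equilibrium (private): 11.0 + 0.5q = 96.0 - 1.9q → q_m = 35.4167.
Social marginal benefit = demand + MEB = 115.1 - 1.9q.
Set SMB = MC: 115.1 - 1.9q = 11.0 + 0.5q → q* = 43.3750.
Gap = |35.4167 − 43.3750| = 7.9583.

8.0 units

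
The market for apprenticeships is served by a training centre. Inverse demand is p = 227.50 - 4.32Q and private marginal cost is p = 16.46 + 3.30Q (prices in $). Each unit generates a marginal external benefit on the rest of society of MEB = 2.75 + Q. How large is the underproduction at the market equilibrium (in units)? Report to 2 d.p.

Market equilibrium (private): 16.46 + 3.30Q = 227.50 - 4.32Q → Q_m = 27.6955.
Social marginal cost = private MC − MEB = 13.71 + 2.30Q.
Set SMC = demand: 13.71 + 2.30Q = 227.50 - 4.32Q → Q* = 32.2946.
Gap = |27.6955 − 32.2946| = 4.5991.

4.60 units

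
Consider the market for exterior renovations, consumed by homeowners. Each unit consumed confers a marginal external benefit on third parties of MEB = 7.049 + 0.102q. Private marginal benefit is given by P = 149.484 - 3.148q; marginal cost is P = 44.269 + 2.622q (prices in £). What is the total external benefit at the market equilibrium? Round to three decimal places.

£145.495

Market equilibrium (private): 44.269 + 2.622q = 149.484 - 3.148q → q_m = 18.2348.
Total external benefit = ∫₀^{q_m} (7.049 + 0.102q) dq = 7.049×18.2348 + ½×0.102×18.2348² = 145.4950.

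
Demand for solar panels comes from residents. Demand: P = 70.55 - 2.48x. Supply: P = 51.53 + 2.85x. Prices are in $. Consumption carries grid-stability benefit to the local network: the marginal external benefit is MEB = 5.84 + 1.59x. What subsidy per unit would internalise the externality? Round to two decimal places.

subsidy = $16.41 per unit

Social marginal benefit = demand + MEB = 76.39 - 0.89x.
Set SMB = MC: 76.39 - 0.89x = 51.53 + 2.85x → x* = 6.6471.
The Pigouvian subsidy equals MEB at x*: 5.84 + 1.59×6.6471 = 16.4089.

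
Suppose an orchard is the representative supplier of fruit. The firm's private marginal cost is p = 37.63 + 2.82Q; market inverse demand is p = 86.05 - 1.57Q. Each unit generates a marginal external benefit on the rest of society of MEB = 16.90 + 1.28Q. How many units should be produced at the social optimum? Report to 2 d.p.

Social marginal cost = private MC − MEB = 20.73 + 1.54Q.
Set SMC = demand: 20.73 + 1.54Q = 86.05 - 1.57Q → Q* = 21.0032.

Q* = 21.00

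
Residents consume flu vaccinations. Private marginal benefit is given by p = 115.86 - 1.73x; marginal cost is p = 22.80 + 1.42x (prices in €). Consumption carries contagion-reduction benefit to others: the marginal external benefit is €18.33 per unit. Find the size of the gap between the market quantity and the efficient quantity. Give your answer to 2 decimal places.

5.82 units

Market equilibrium (private): 22.80 + 1.42x = 115.86 - 1.73x → x_m = 29.5429.
Social marginal benefit = demand + MEB = 134.19 - 1.73x.
Set SMB = MC: 134.19 - 1.73x = 22.80 + 1.42x → x* = 35.3619.
Gap = |29.5429 − 35.3619| = 5.8190.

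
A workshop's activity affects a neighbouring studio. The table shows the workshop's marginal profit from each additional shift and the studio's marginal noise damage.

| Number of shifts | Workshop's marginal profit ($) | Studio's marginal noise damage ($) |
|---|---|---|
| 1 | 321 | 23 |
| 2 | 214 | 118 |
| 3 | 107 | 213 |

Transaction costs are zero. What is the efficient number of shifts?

2

Bargaining reaches the level where marginal profit last exceeds marginal noise damage.
That holds through level 2 (214 ≥ 118) but not at 3 (107 < 213).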